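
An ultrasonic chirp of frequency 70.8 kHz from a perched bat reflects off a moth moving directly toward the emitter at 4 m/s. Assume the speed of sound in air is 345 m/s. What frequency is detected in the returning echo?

At the moth (a moving observer), f₁ = f₀ · (v + u)/v = 70.8 × 349/345 ≈ 71.6 kHz.
On reflection it acts as a source moving toward the stationary detector: f₂ = f₁ · v/(v − u) = 71.6 × 345/341 ≈ 72.5 kHz.

72.5 kHz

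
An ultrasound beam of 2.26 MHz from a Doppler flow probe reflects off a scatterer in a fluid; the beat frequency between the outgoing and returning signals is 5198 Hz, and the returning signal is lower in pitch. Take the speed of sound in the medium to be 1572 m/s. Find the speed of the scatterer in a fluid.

Double Doppler shift off a moving reflector: f₂ = f₀ · (v + u)/(v − u) (u > 0 toward emitter).
Returning signal is lower, so f₂ = f₀ − Δf = 2260000 − 5198 = 2254802 Hz.
Rearranging, u = v · (f₂ − f₀)/(f₂ + f₀) = 1572 × -5198/4514802 ≈ -1.81 m/s.
So the scatterer in a fluid is moving at 1.81 m/s away from the emitter.

1.81 m/s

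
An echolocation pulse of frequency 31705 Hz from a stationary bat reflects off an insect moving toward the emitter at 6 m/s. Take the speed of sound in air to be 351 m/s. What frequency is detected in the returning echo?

32808 Hz

The insect first receives the wave as a moving observer: f₁ = f₀ · (v + u)/v = 31705 × (351 + 6)/351 ≈ 32247 Hz.
The reflection then acts as a moving source: f₂ = f₁ · v/(v − u) ≈ 32808 Hz.
Equivalently f₂ = f₀ · (v + u)/(v − u).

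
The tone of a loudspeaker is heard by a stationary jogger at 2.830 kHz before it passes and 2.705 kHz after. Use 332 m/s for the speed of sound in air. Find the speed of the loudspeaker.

f₁/f₂ = (v + v_s)/(v − v_s), so v_s = v · (f₁ − f₂)/(f₁ + f₂).
v_s = 332 × (2.830 − 2.705)/(2.830 + 2.705) = 332 × 0.125/5.535 ≈ 7.5 m/s.

7.5 m/s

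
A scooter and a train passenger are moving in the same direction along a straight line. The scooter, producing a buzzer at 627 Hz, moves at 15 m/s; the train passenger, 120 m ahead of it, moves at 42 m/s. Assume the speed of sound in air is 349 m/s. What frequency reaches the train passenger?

576 Hz

The train passenger is ahead, so the scooter is moving toward it while the train passenger is moving away from the scooter.
General Doppler shift: f' = f · (v − v_o)/(v − v_s).
f' = 627 × (349 − 42)/(349 − 15) = 627 × 307/334 ≈ 576 Hz.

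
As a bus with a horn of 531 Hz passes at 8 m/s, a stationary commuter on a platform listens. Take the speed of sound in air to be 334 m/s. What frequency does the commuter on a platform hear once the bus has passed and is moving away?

519 Hz

Receding: f₂ = f · v/(v + v_s) = 531 × 334/342 ≈ 519 Hz.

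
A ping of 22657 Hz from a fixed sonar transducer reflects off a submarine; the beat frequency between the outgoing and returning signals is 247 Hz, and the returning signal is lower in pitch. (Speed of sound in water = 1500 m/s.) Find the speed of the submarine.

8.2 m/s

Double Doppler shift off a moving reflector: f₂ = f₀ · (v + u)/(v − u) (u > 0 toward emitter).
Returning signal is lower, so f₂ = f₀ − Δf = 22657 − 247 = 22410 Hz.
Rearranging, u = v · (f₂ − f₀)/(f₂ + f₀) = 1500 × -247/45067 ≈ -8.2 m/s.
So the submarine is moving at 8.2 m/s away from the emitter.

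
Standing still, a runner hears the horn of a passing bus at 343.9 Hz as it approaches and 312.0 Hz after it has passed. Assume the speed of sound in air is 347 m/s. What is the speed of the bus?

f₁/f₂ = (v + v_s)/(v − v_s), so v_s = v · (f₁ − f₂)/(f₁ + f₂).
v_s = 347 × (343.9 − 312.0)/(343.9 + 312.0) = 347 × 31.9/655.9 ≈ 16.9 m/s.

16.9 m/s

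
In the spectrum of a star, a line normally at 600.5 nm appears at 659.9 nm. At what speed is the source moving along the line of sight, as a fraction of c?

0.094

λ'/λ₀ = 1.0989 > 1 (redshift), so the source is receding.
λ'/λ₀ = √((1 + β)/(1 − β)) for a receding source ⇒ β = (r² − 1)/(r² + 1) with r = λ'/λ₀.
β = (1.2076 − 1)/(1.2076 + 1) ≈ 0.094.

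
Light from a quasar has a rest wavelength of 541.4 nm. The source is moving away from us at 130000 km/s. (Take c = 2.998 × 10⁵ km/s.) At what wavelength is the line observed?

β = v/c = 130000/299800 = 0.4336.
Relativistic Doppler for wavelength: λ' = λ₀ · √((1 + β)/(1 − β)).
λ' = 541.4 × √(1.4336/0.5664) = 541.4 × 1.59098 ≈ 861.4 nm.

861.4 nm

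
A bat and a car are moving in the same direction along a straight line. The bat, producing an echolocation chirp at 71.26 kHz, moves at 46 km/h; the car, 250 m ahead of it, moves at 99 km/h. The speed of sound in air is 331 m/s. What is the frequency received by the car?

46 km/h = 12.78 m/s; 99 km/h = 27.5 m/s.
The car is ahead, so the bat is moving toward it while the car is moving away from the bat.
With source approaching and observer receding, f' = f · (v − v_o)/(v − v_s).
f' = 71.26 × (331 − 27.5)/(331 − 12.78) = 71.26 × 303.5/318.22 ≈ 68.0 kHz.

68.0 kHz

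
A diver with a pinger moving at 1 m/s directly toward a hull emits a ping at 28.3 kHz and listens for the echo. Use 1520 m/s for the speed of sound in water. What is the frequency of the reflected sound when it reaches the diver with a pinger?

The hull receives the sound from a moving source: f₁ = f₀ · v/(v − v_e) = 28.3 × 1520/1519 ≈ 28.3 kHz.
On the return leg the diver with a pinger is a moving observer: f₂ = f₁ · (v + v_e)/v = 28.3 × 1521/1520 ≈ 28.3 kHz.

28.3 kHz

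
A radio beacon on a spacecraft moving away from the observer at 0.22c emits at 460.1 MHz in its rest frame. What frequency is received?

Relativistic Doppler for frequency: f' = f₀ · √((1 − β)/(1 + β)).
f' = 460.1 × √(0.7800/1.2200) = 460.1 × 0.79959 ≈ 367.9 MHz.

367.9 MHz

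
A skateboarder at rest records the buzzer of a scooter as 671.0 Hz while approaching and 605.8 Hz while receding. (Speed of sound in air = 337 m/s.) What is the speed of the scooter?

17.2 m/s

f₁/f₂ = (v + v_s)/(v − v_s), so v_s = v · (f₁ − f₂)/(f₁ + f₂).
v_s = 337 × (671.0 − 605.8)/(671.0 + 605.8) = 337 × 65.2/1276.8 ≈ 17.2 m/s.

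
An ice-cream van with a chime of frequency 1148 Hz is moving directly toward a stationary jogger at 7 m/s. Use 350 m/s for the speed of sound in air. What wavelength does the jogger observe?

29.9 cm

Only the source moves, toward the listener, so f' = f · v/(v − v_s).
f' = 1148 × 350/(350 − 7) ≈ 1171 Hz.
λ' = v/f' = 350/1171.43 ≈ 29.9 cm.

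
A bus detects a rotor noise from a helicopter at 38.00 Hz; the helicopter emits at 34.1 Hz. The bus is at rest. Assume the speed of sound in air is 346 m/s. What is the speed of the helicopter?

f' > f, so the helicopter is approaching.
f' = f · v/(v − v_s) ⇒ v_s = v · |1 − f/f'|.
v_s = 346 × |1 − 34.1/38.00| = 346 × 0.1026 ≈ 36 m/s.

36 m/s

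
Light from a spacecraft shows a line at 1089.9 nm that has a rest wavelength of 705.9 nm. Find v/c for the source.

λ'/λ₀ = 1.5440 > 1 (redshift), so the source is receding.
λ'/λ₀ = √((1 + β)/(1 − β)) for a receding source ⇒ β = (r² − 1)/(r² + 1) with r = λ'/λ₀.
β = (2.3839 − 1)/(2.3839 + 1) ≈ 0.409.

0.409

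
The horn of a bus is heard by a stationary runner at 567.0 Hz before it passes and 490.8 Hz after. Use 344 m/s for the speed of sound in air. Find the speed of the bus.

24.8 m/s

f₁/f₂ = (v + v_s)/(v − v_s), so v_s = v · (f₁ − f₂)/(f₁ + f₂).
v_s = 344 × (567.0 − 490.8)/(567.0 + 490.8) = 344 × 76.2/1057.8 ≈ 24.8 m/s.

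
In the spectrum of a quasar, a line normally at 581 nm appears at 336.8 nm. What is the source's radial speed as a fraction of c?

λ'/λ₀ = 0.5797 < 1 (blueshift), so the source is approaching.
λ'/λ₀ = √((1 − β)/(1 + β)) for an approaching source ⇒ β = (1 − r²)/(1 + r²) with r = λ'/λ₀.
β = (1 − 0.3360)/(1 + 0.3360) ≈ 0.497.

0.497c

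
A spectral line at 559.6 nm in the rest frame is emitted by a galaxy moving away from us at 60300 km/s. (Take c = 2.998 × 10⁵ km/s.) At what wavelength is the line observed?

β = v/c = 60300/299800 = 0.2011.
Relativistic Doppler for wavelength: λ' = λ₀ · √((1 + β)/(1 − β)).
λ' = 559.6 × √(1.2011/0.7989) = 559.6 × 1.22619 ≈ 686.2 nm.

686.2 nm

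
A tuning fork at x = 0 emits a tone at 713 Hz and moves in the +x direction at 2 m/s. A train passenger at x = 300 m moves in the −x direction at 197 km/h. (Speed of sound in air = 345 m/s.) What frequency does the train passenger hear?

197 km/h = 54.72 m/s.
The observer lies on the +x side, so the source is heading toward the observer and the observer is heading toward the source.
General Doppler shift: f' = f · (v + v_o)/(v − v_s).
f' = 713 × (345 + 54.72)/(345 − 2) = 713 × 399.72/343 ≈ 831 Hz.

831 Hz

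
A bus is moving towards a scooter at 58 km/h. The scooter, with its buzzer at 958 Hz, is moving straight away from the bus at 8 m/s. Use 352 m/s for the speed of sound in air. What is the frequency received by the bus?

58 km/h = 16.11 m/s.
General Doppler shift: f' = f · (v + v_o)/(v + v_s).
f' = 958 × (352 + 16.11)/(352 + 8) = 958 × 368.11/360 ≈ 980 Hz.

980 Hz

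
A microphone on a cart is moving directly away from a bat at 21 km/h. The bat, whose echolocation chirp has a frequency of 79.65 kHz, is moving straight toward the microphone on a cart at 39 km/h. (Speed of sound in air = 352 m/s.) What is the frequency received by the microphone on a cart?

39 km/h = 10.83 m/s; 21 km/h = 5.833 m/s.
With source approaching and observer receding, f' = f · (v − v_o)/(v − v_s).
f' = 79.65 × (352 − 5.833)/(352 − 10.83) = 79.65 × 346.17/341.17 ≈ 80.8 kHz.

80.8 kHz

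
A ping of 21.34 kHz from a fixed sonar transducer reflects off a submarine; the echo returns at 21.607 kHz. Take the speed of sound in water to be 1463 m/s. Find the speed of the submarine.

9.1 m/s

Double Doppler shift off a moving reflector: f₂ = f₀ · (v + u)/(v − u) (u > 0 toward emitter).
Rearranging, u = v · (f₂ − f₀)/(f₂ + f₀) = 1463 × 0.267/42.947 ≈ 9.1 m/s.
So the submarine is moving at 9.1 m/s toward the emitter.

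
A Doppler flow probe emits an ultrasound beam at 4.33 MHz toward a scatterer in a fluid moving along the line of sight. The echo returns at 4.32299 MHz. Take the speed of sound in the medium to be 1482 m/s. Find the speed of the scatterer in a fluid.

1.20 m/s

Double Doppler shift off a moving reflector: f₂ = f₀ · (v + u)/(v − u) (u > 0 toward emitter).
Rearranging, u = v · (f₂ − f₀)/(f₂ + f₀) = 1482 × -0.00701/8.65299 ≈ -1.20 m/s.
So the scatterer in a fluid is moving at 1.20 m/s away from the emitter.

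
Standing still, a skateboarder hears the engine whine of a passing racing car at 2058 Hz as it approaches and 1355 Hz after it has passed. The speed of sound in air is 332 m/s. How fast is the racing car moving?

f₁/f₂ = (v + v_s)/(v − v_s), so v_s = v · (f₁ − f₂)/(f₁ + f₂).
v_s = 332 × (2058 − 1355)/(2058 + 1355) = 332 × 703/3413 ≈ 68 m/s.

68 m/s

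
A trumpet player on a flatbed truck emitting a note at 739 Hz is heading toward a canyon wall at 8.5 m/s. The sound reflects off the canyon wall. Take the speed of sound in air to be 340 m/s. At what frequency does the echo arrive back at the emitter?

777 Hz

The canyon wall receives the sound from a moving source: f₁ = f₀ · v/(v − v_e) = 739 × 340/331.5 ≈ 758 Hz.
On the return leg the trumpet player on a flatbed truck is a moving observer: f₂ = f₁ · (v + v_e)/v = 758 × 348.5/340 ≈ 777 Hz.
Equivalently f₂ = f₀ · (v + v_e)/(v − v_e).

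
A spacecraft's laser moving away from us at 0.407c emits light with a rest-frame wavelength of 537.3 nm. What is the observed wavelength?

827.6 nm

Relativistic Doppler for wavelength: λ' = λ₀ · √((1 + β)/(1 − β)).
λ' = 537.3 × √(1.4070/0.5930) = 537.3 × 1.54035 ≈ 827.6 nm.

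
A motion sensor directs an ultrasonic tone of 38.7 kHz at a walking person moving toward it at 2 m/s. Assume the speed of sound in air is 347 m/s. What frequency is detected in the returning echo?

The walking person first receives the wave as a moving observer: f₁ = f₀ · (v + u)/v = 38.7 × (347 + 2)/347 ≈ 38.9 kHz.
The reflection then acts as a moving source: f₂ = f₁ · v/(v − u) ≈ 39.1 kHz.

39.1 kHz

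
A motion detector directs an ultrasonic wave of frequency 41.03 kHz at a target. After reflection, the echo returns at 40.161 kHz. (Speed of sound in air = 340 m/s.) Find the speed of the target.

Double Doppler shift off a moving reflector: f₂ = f₀ · (v + u)/(v − u) (u > 0 toward emitter).
Rearranging, u = v · (f₂ − f₀)/(f₂ + f₀) = 340 × -0.869/81.191 ≈ -3.6 m/s.
So the target is moving at 3.6 m/s away from the emitter.

3.6 m/s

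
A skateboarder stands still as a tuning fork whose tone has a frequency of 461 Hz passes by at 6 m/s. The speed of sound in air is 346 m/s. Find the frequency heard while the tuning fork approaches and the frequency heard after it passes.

Approaching: f₁ = f · v/(v − v_s) = 461 × 346/340 ≈ 469 Hz.
Receding: f₂ = f · v/(v + v_s) = 461 × 346/352 ≈ 453 Hz.

469 Hz approaching; 453 Hz receding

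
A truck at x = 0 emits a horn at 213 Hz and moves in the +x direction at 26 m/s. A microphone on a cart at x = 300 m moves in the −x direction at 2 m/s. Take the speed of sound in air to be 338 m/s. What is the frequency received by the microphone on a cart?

232 Hz

The observer lies on the +x side, so the source is heading toward the observer and the observer is heading toward the source.
Both move, so f' = f · (v + v_o)/(v − v_s).
f' = 213 × (338 + 2)/(338 − 26) = 213 × 340/312 ≈ 232 Hz.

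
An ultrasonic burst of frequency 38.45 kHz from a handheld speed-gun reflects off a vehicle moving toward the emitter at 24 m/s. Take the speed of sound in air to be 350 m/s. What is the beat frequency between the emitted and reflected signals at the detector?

The vehicle first receives the wave as a moving observer: f₁ = f₀ · (v + u)/v = 38.45 × (350 + 24)/350 ≈ 41.09 kHz.
On reflection it acts as a source moving toward the stationary detector: f₂ = f₁ · v/(v − u) = 41.09 × 350/326 ≈ 44.11 kHz.
Equivalently f₂ = f₀ · (v + u)/(v − u).
Beat frequency (with f₀ = 38450 Hz): |f₂ − f₀| = 2u·f₀/(v − u) = 2 × 24 × 38450/326 ≈ 5661 Hz.

5661 Hz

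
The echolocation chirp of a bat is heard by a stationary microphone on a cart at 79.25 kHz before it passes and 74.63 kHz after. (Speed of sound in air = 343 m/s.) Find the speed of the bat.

f₁/f₂ = (v + v_s)/(v − v_s), so v_s = v · (f₁ − f₂)/(f₁ + f₂).
v_s = 343 × (79.25 − 74.63)/(79.25 + 74.63) = 343 × 4.62/153.88 ≈ 10.3 m/s.

10.3 m/s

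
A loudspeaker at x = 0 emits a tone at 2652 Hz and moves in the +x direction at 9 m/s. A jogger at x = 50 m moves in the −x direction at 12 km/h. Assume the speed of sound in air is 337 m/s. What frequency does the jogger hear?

12 km/h = 3.333 m/s.
The observer lies on the +x side, so the source is heading toward the observer and the observer is heading toward the source.
Both move, so f' = f · (v + v_o)/(v − v_s).
f' = 2652 × (337 + 3.333)/(337 − 9) = 2652 × 340.33/328 ≈ 2752 Hz.

2752 Hz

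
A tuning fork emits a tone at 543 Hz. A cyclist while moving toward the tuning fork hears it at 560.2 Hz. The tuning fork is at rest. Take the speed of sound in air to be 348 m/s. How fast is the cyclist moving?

f' = f · (v + v_o)/v ⇒ v_o = v · |f'/f − 1|.
v_o = 348 × |560.2/543 − 1| = 348 × 0.03168 ≈ 11.0 m/s.

11.0 m/s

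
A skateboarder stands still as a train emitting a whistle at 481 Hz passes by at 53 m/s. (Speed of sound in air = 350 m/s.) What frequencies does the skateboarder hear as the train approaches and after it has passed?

Approaching: f₁ = f · v/(v − v_s) = 481 × 350/297 ≈ 567 Hz.
Receding: f₂ = f · v/(v + v_s) = 481 × 350/403 ≈ 418 Hz.

567 Hz approaching; 418 Hz receding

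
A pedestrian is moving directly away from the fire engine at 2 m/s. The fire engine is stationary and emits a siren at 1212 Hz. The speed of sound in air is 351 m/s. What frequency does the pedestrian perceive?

Moving observer, stationary source: f' = f · (v − v_o)/v.
f' = 1212 × (351 − 2)/351 = 1212 × 349/351 ≈ 1205 Hz.

1205 Hz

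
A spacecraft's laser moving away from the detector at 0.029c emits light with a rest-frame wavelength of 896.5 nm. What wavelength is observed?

Relativistic Doppler for wavelength: λ' = λ₀ · √((1 + β)/(1 − β)).
λ' = 896.5 × √(1.0290/0.9710) = 896.5 × 1.02943 ≈ 922.9 nm.

922.9 nm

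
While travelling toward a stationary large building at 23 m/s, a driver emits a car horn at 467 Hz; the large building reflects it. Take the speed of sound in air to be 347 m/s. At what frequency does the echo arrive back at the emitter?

The large building receives the sound from a moving source: f₁ = f₀ · v/(v − v_e) = 467 × 347/324 ≈ 500 Hz.
On the return leg the driver is a moving observer: f₂ = f₁ · (v + v_e)/v = 500 × 370/347 ≈ 533 Hz.

533 Hz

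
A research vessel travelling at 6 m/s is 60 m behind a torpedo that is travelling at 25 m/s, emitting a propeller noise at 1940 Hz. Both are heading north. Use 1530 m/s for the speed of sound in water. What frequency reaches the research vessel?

The research vessel is behind, so the torpedo is moving away from it while the research vessel is moving toward the torpedo.
General Doppler shift: f' = f · (v + v_o)/(v + v_s).
f' = 1940 × (1530 + 6)/(1530 + 25) = 1940 × 1536/1555 ≈ 1916 Hz.

1916 Hz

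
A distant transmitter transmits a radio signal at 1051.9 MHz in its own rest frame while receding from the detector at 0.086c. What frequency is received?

Relativistic Doppler for frequency: f' = f₀ · √((1 − β)/(1 + β)).
f' = 1051.9 × √(0.9140/1.0860) = 1051.9 × 0.91740 ≈ 965.0 MHz.

965.0 MHz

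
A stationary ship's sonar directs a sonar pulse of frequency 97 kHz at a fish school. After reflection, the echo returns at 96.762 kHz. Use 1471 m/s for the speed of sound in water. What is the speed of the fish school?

1.81 m/s

Double Doppler shift off a moving reflector: f₂ = f₀ · (v + u)/(v − u) (u > 0 toward emitter).
Rearranging, u = v · (f₂ − f₀)/(f₂ + f₀) = 1471 × -0.238/193.762 ≈ -1.81 m/s.
So the fish school is moving at 1.81 m/s away from the emitter.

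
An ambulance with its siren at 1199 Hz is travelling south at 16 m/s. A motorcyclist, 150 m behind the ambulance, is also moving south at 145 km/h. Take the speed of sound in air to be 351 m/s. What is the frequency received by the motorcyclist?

1278 Hz

145 km/h = 40.28 m/s.
The motorcyclist is behind, so the ambulance is moving away from it while the motorcyclist is moving toward the ambulance.
General Doppler shift: f' = f · (v + v_o)/(v + v_s).
f' = 1199 × (351 + 40.28)/(351 + 16) = 1199 × 391.28/367 ≈ 1278 Hz.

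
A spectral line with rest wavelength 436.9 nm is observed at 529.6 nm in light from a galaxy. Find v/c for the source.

λ'/λ₀ = 1.2122 > 1 (redshift), so the source is receding.
λ'/λ₀ = √((1 + β)/(1 − β)) for a receding source ⇒ β = (r² − 1)/(r² + 1) with r = λ'/λ₀.
β = (1.4694 − 1)/(1.4694 + 1) ≈ 0.190.

0.190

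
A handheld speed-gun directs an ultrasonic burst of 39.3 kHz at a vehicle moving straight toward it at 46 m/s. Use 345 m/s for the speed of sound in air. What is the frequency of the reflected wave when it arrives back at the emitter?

The vehicle first receives the wave as a moving observer: f₁ = f₀ · (v + u)/v = 39.3 × (345 + 46)/345 ≈ 44.5 kHz.
The reflection then acts as a moving source: f₂ = f₁ · v/(v − u) ≈ 51.4 kHz.

51.4 kHz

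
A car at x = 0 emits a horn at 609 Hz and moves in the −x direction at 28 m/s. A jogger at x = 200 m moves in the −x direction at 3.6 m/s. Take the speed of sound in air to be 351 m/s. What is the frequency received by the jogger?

570 Hz

The observer lies on the +x side, so the source is heading away from the observer and the observer is heading toward the source.
Both move, so f' = f · (v + v_o)/(v + v_s).
f' = 609 × (351 + 3.6)/(351 + 28) = 609 × 354.6/379 ≈ 570 Hz.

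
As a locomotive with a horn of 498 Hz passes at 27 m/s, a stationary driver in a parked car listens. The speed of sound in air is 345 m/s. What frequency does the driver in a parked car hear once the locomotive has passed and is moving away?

Receding: f₂ = f · v/(v + v_s) = 498 × 345/372 ≈ 462 Hz.

462 Hz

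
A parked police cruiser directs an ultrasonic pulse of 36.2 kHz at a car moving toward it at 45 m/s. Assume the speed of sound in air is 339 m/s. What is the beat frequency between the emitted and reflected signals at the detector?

11082 Hz

The car first receives the wave as a moving observer: f₁ = f₀ · (v + u)/v = 36.2 × (339 + 45)/339 ≈ 41.01 kHz.
The reflection then acts as a moving source: f₂ = f₁ · v/(v − u) ≈ 47.28 kHz.
Beat frequency (with f₀ = 36200 Hz): |f₂ − f₀| = 2u·f₀/(v − u) = 2 × 45 × 36200/294 ≈ 11082 Hz.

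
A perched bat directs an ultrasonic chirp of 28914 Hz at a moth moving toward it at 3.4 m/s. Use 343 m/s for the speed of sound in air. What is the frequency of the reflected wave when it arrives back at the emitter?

The moth first receives the wave as a moving observer: f₁ = f₀ · (v + u)/v = 28914 × (343 + 3.4)/343 ≈ 29201 Hz.
The reflection then acts as a moving source: f₂ = f₁ · v/(v − u) ≈ 29493 Hz.
Equivalently f₂ = f₀ · (v + u)/(v − u).

29493 Hz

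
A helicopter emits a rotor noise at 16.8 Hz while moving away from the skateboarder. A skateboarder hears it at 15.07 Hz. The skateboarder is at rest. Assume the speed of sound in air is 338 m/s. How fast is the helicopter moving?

39 m/s

f' = f · v/(v + v_s) ⇒ v_s = v · |1 − f/f'|.
v_s = 338 × |1 − 16.8/15.07| = 338 × 0.1148 ≈ 39 m/s.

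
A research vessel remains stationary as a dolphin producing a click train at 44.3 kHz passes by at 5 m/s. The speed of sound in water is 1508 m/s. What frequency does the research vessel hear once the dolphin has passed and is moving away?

Receding: f₂ = f · v/(v + v_s) = 44.3 × 1508/1513 ≈ 44.2 kHz.

44.2 kHz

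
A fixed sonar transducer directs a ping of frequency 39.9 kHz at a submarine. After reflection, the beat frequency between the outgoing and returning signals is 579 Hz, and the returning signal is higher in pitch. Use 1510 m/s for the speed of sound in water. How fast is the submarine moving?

Double Doppler shift off a moving reflector: f₂ = f₀ · (v + u)/(v − u) (u > 0 toward emitter).
Returning signal is higher, so f₂ = f₀ + Δf = 39900 + 579 = 40479 Hz.
Rearranging, u = v · (f₂ − f₀)/(f₂ + f₀) = 1510 × 579/80379 ≈ 10.9 m/s.
So the submarine is moving at 10.9 m/s toward the emitter.

10.9 m/s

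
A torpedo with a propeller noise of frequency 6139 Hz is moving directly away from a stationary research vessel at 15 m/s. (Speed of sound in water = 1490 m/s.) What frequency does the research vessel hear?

6078 Hz

With the source moving away from a stationary observer, f' = f · v/(v + v_s).
f' = 6139 × 1490/(1490 + 15) = 6139 × 1490/1505 ≈ 6078 Hz.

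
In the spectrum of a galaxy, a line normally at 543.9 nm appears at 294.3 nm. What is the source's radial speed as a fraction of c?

λ'/λ₀ = 0.5411 < 1 (blueshift), so the source is approaching.
λ'/λ₀ = √((1 − β)/(1 + β)) for an approaching source ⇒ β = (1 − r²)/(1 + r²) with r = λ'/λ₀.
β = (1 − 0.2928)/(1 + 0.2928) ≈ 0.547.

0.547c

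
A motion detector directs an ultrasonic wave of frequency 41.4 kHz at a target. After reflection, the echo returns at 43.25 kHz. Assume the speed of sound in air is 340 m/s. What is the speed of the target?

7.4 m/s

Double Doppler shift off a moving reflector: f₂ = f₀ · (v + u)/(v − u) (u > 0 toward emitter).
Rearranging, u = v · (f₂ − f₀)/(f₂ + f₀) = 340 × 1.85/84.65 ≈ 7.4 m/s.
So the target is moving at 7.4 m/s toward the emitter.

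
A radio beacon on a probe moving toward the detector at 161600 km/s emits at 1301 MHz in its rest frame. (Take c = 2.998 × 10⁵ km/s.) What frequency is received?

β = v/c = 161600/299800 = 0.5390.
Relativistic Doppler for frequency: f' = f₀ · √((1 + β)/(1 − β)).
f' = 1301 × √(1.5390/0.4610) = 1301 × 1.82719 ≈ 2377.2 MHz.

2377.2 MHz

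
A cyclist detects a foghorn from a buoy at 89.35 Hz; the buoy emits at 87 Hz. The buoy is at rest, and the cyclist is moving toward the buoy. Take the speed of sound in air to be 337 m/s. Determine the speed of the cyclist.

f' = f · (v + v_o)/v ⇒ v_o = v · |f'/f − 1|.
v_o = 337 × |89.35/87 − 1| = 337 × 0.02701 ≈ 9.1 m/s.

9.1 m/s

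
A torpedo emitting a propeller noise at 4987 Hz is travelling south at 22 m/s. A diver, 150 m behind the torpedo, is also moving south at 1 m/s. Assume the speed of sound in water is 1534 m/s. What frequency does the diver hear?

4920 Hz

The diver is behind, so the torpedo is moving away from it while the diver is moving toward the torpedo.
General Doppler shift: f' = f · (v + v_o)/(v + v_s).
f' = 4987 × (1534 + 1)/(1534 + 22) = 4987 × 1535/1556 ≈ 4920 Hz.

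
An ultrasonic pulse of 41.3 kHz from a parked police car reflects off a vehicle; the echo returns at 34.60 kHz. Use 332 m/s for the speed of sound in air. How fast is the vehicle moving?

Double Doppler shift off a moving reflector: f₂ = f₀ · (v + u)/(v − u) (u > 0 toward emitter).
Rearranging, u = v · (f₂ − f₀)/(f₂ + f₀) = 332 × -6.70/75.90 ≈ -29 m/s.
So the vehicle is moving at 29 m/s away from the emitter.

29 m/s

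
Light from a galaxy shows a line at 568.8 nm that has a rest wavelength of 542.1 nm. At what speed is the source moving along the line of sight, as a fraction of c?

0.048c

λ'/λ₀ = 1.0493 > 1 (redshift), so the source is receding.
λ'/λ₀ = √((1 + β)/(1 − β)) for a receding source ⇒ β = (r² − 1)/(r² + 1) with r = λ'/λ₀.
β = (1.1009 − 1)/(1.1009 + 1) ≈ 0.048.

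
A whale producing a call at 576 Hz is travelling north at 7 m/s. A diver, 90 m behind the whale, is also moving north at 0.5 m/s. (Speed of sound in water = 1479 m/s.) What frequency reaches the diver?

573 Hz

The diver is behind, so the whale is moving away from it while the diver is moving toward the whale.
Both move, so f' = f · (v + v_o)/(v + v_s).
f' = 576 × (1479 + 0.5)/(1479 + 7) = 576 × 1479.5/1486 ≈ 573 Hz.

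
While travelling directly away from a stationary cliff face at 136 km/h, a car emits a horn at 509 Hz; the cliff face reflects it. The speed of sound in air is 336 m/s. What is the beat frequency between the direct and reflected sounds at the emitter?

103 Hz

136 km/h = 37.78 m/s.
The cliff face receives the sound from a moving source: f₁ = f₀ · v/(v + v_e) = 509 × 336/373.78 ≈ 457.6 Hz.
On the return leg the car is a moving observer: f₂ = f₁ · (v − v_e)/v = 457.6 × 298.22/336 ≈ 406.1 Hz.
Beat against the emitted tone: |f₂ − f₀| = 2v_e·f₀/(v + v_e) = 2 × 37.78 × 509/373.78 ≈ 103 Hz.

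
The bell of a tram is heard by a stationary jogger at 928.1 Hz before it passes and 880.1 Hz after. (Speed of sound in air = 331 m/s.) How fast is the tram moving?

f₁/f₂ = (v + v_s)/(v − v_s), so v_s = v · (f₁ − f₂)/(f₁ + f₂).
v_s = 331 × (928.1 − 880.1)/(928.1 + 880.1) = 331 × 48.0/1808.2 ≈ 8.8 m/s.

8.8 m/s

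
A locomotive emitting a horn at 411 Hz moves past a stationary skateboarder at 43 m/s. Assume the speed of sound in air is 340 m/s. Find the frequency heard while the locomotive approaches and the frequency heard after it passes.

Approaching: f₁ = f · v/(v − v_s) = 411 × 340/297 ≈ 471 Hz.
Receding: f₂ = f · v/(v + v_s) = 411 × 340/383 ≈ 365 Hz.

471 Hz approaching; 365 Hz receding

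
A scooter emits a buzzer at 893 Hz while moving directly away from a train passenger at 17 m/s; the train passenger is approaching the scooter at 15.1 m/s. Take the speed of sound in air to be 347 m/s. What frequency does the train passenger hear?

General Doppler shift: f' = f · (v + v_o)/(v + v_s).
f' = 893 × (347 + 15.1)/(347 + 17) = 893 × 362.1/364 ≈ 888 Hz.

888 Hz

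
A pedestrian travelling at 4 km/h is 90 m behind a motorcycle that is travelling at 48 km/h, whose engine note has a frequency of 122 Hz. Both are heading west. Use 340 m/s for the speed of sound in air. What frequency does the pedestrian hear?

118 Hz

48 km/h = 13.33 m/s; 4 km/h = 1.111 m/s.
The pedestrian is behind, so the motorcycle is moving away from it while the pedestrian is moving toward the motorcycle.
With source receding and observer approaching, f' = f · (v + v_o)/(v + v_s).
f' = 122 × (340 + 1.111)/(340 + 13.33) = 122 × 341.11/353.33 ≈ 118 Hz.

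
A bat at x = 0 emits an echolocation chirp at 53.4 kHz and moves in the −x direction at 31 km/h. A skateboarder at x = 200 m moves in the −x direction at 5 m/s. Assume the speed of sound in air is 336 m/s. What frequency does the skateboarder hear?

31 km/h = 8.611 m/s.
The observer lies on the +x side, so the source is heading away from the observer and the observer is heading toward the source.
General Doppler shift: f' = f · (v + v_o)/(v + v_s).
f' = 53.4 × (336 + 5)/(336 + 8.611) = 53.4 × 341/344.61 ≈ 52.8 kHz.

52.8 kHz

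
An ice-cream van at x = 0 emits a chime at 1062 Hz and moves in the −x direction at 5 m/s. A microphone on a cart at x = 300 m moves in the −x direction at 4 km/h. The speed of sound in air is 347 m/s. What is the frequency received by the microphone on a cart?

4 km/h = 1.111 m/s.
The observer lies on the +x side, so the source is heading away from the observer and the observer is heading toward the source.
Both move, so f' = f · (v + v_o)/(v + v_s).
f' = 1062 × (347 + 1.111)/(347 + 5) = 1062 × 348.11/352 ≈ 1050 Hz.

1050 Hz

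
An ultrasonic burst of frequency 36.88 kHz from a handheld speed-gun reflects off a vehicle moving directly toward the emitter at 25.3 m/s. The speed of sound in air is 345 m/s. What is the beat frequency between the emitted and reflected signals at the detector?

5837 Hz

The vehicle first receives the wave as a moving observer: f₁ = f₀ · (v + u)/v = 36.88 × (345 + 25.3)/345 ≈ 39.58 kHz.
The reflection then acts as a moving source: f₂ = f₁ · v/(v − u) ≈ 42.72 kHz.
Beat frequency (with f₀ = 36880 Hz): |f₂ − f₀| = 2u·f₀/(v − u) = 2 × 25.3 × 36880/319.7 ≈ 5837 Hz.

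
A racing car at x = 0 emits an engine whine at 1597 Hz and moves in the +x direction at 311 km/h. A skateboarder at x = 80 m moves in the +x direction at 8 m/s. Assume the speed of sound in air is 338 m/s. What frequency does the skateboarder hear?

2095 Hz

311 km/h = 86.39 m/s.
The observer lies on the +x side, so the source is heading toward the observer and the observer is heading away from the source.
Both move, so f' = f · (v − v_o)/(v − v_s).
f' = 1597 × (338 − 8)/(338 − 86.39) = 1597 × 330/251.61 ≈ 2095 Hz.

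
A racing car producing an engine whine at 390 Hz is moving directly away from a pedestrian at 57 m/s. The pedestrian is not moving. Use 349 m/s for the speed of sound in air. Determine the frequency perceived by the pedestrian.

335 Hz

Only the source moves, away from the listener, so f' = f · v/(v + v_s).
f' = 390 × 349/(349 + 57) = 390 × 349/406 ≈ 335 Hz.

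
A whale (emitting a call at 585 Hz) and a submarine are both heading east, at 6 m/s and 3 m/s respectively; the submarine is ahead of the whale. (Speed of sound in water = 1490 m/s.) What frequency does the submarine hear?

586 Hz

The submarine is ahead, so the whale is moving toward it while the submarine is moving away from the whale.
Both move, so f' = f · (v − v_o)/(v − v_s).
f' = 585 × (1490 − 3)/(1490 − 6) = 585 × 1487/1484 ≈ 586 Hz.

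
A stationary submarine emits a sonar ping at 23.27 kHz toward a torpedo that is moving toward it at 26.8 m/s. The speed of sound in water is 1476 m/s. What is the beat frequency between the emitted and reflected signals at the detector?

861 Hz

At the torpedo (a moving observer), f₁ = f₀ · (v + u)/v = 23.27 × 1502.8/1476 ≈ 23.693 kHz.
On reflection it acts as a source moving toward the stationary detector: f₂ = f₁ · v/(v − u) = 23.693 × 1476/1449.2 ≈ 24.131 kHz.
Beat frequency (with f₀ = 23270 Hz): |f₂ − f₀| = 2u·f₀/(v − u) = 2 × 26.8 × 23270/1449.2 ≈ 861 Hz.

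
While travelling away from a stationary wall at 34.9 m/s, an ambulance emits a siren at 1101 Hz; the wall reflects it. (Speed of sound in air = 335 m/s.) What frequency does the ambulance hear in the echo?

The wall receives the sound from a moving source: f₁ = f₀ · v/(v + v_e) = 1101 × 335/369.9 ≈ 997 Hz.
On the return leg the ambulance is a moving observer: f₂ = f₁ · (v − v_e)/v = 997 × 300.1/335 ≈ 893 Hz.

893 Hz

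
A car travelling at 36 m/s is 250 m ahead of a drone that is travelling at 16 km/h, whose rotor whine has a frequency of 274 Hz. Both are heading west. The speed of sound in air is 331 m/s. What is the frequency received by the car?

248 Hz

16 km/h = 4.444 m/s.
The car is ahead, so the drone is moving toward it while the car is moving away from the drone.
With source approaching and observer receding, f' = f · (v − v_o)/(v − v_s).
f' = 274 × (331 − 36)/(331 − 4.444) = 274 × 295/326.56 ≈ 248 Hz.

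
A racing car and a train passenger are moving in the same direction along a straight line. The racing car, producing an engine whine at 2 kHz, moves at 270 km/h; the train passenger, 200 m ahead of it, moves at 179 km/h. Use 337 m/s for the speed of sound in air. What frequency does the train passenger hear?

270 km/h = 75 m/s; 179 km/h = 49.72 m/s.
The train passenger is ahead, so the racing car is moving toward it while the train passenger is moving away from the racing car.
Both move, so f' = f · (v − v_o)/(v − v_s).
f' = 2 × (337 − 49.72)/(337 − 75) = 2 × 287.28/262 ≈ 2.19 kHz.

2.19 kHz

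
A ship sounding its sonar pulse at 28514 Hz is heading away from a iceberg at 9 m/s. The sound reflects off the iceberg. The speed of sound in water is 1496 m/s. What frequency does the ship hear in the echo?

The iceberg receives the sound from a moving source: f₁ = f₀ · v/(v + v_e) = 28514 × 1496/1505 ≈ 28343 Hz.
On the return leg the ship is a moving observer: f₂ = f₁ · (v − v_e)/v = 28343 × 1487/1496 ≈ 28173 Hz.
Equivalently f₂ = f₀ · (v − v_e)/(v + v_e).

28173 Hz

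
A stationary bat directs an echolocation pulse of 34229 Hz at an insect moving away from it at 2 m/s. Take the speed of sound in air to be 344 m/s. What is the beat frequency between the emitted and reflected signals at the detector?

396 Hz

The insect first receives the wave as a moving observer: f₁ = f₀ · (v − u)/v = 34229 × (344 − 2)/344 ≈ 34030 Hz.
The reflection then acts as a moving source: f₂ = f₁ · v/(v + u) ≈ 33833 Hz.
Beat frequency: |f₂ − f₀| = 2u·f₀/(v + u) = 2 × 2 × 34229/346 ≈ 396 Hz.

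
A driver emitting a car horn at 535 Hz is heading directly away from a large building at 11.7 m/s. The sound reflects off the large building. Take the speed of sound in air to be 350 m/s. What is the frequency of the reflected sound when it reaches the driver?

500 Hz

The large building receives the sound from a moving source: f₁ = f₀ · v/(v + v_e) = 535 × 350/361.7 ≈ 518 Hz.
On the return leg the driver is a moving observer: f₂ = f₁ · (v − v_e)/v = 518 × 338.3/350 ≈ 500 Hz.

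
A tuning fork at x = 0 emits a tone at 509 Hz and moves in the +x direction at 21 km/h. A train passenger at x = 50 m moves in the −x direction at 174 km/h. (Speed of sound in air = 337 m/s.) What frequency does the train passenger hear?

21 km/h = 5.833 m/s; 174 km/h = 48.33 m/s.
The observer lies on the +x side, so the source is heading toward the observer and the observer is heading toward the source.
With source approaching and observer approaching, f' = f · (v + v_o)/(v − v_s).
f' = 509 × (337 + 48.33)/(337 − 5.833) = 509 × 385.33/331.17 ≈ 592 Hz.

592 Hz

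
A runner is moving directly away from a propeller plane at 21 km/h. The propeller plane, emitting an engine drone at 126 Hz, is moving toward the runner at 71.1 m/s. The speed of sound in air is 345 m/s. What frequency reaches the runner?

156 Hz

21 km/h = 5.833 m/s.
Both move, so f' = f · (v − v_o)/(v − v_s).
f' = 126 × (345 − 5.833)/(345 − 71.1) = 126 × 339.17/273.9 ≈ 156 Hz.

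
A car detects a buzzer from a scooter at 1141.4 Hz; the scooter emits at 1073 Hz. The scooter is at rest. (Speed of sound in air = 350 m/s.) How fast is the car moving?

22.3 m/s

f' > f, so the car is approaching.
f' = f · (v + v_o)/v ⇒ v_o = v · |f'/f − 1|.
v_o = 350 × |1141.4/1073 − 1| = 350 × 0.06375 ≈ 22.3 m/s.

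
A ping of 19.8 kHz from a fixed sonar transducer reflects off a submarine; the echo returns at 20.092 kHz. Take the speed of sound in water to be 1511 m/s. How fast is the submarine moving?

11.1 m/s

Double Doppler shift off a moving reflector: f₂ = f₀ · (v + u)/(v − u) (u > 0 toward emitter).
Rearranging, u = v · (f₂ − f₀)/(f₂ + f₀) = 1511 × 0.292/39.892 ≈ 11.1 m/s.
So the submarine is moving at 11.1 m/s toward the emitter.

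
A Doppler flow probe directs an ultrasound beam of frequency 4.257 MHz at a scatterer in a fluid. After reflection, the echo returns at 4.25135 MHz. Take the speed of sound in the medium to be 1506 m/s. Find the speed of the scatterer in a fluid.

1.00 m/s

Double Doppler shift off a moving reflector: f₂ = f₀ · (v + u)/(v − u) (u > 0 toward emitter).
Rearranging, u = v · (f₂ − f₀)/(f₂ + f₀) = 1506 × -0.00565/8.50835 ≈ -1.00 m/s.
So the scatterer in a fluid is moving at 1.00 m/s away from the emitter.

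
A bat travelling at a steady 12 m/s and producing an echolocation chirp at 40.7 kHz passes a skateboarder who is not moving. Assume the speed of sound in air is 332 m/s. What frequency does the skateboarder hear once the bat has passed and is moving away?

39.3 kHz

Receding: f₂ = f · v/(v + v_s) = 40.7 × 332/344 ≈ 39.3 kHz.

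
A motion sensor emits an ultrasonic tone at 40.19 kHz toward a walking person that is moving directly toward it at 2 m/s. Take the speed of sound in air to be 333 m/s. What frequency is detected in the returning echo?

40.7 kHz

At the walking person (a moving observer), f₁ = f₀ · (v + u)/v = 40.19 × 335/333 ≈ 40.4 kHz.
On reflection it acts as a source moving toward the stationary detector: f₂ = f₁ · v/(v − u) = 40.4 × 333/331 ≈ 40.7 kHz.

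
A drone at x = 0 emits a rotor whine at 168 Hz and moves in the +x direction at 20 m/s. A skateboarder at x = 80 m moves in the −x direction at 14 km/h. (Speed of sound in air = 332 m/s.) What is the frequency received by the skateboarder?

14 km/h = 3.889 m/s.
The observer lies on the +x side, so the source is heading toward the observer and the observer is heading toward the source.
With source approaching and observer approaching, f' = f · (v + v_o)/(v − v_s).
f' = 168 × (332 + 3.889)/(332 − 20) = 168 × 335.89/312 ≈ 181 Hz.

181 Hz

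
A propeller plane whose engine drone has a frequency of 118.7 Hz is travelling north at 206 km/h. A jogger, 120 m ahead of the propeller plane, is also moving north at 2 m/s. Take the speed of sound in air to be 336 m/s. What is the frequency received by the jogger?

206 km/h = 57.22 m/s.
The jogger is ahead, so the propeller plane is moving toward it while the jogger is moving away from the propeller plane.
General Doppler shift: f' = f · (v − v_o)/(v − v_s).
f' = 118.7 × (336 − 2)/(336 − 57.22) = 118.7 × 334/278.78 ≈ 142 Hz.

142 Hz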